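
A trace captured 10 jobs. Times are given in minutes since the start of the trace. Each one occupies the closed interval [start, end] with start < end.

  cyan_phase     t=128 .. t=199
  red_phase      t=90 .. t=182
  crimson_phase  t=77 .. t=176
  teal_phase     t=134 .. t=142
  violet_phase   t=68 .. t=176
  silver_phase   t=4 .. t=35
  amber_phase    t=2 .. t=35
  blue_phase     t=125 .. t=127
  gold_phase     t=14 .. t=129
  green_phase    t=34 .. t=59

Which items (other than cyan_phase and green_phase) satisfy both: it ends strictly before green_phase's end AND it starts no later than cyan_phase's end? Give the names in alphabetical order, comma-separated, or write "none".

Conditions: its end is strictly before green_phase's end (X.end < t=59) AND its start is no later than cyan_phase's end (X.start <= t=199).
amber_phase: end t=35 < t=59? ✓; start t=2 <= t=199? ✓ → yes.
blue_phase: end t=127 < t=59? ✗; start t=125 <= t=199? ✓ → no.
crimson_phase: end t=176 < t=59? ✗; start t=77 <= t=199? ✓ → no.
gold_phase: end t=129 < t=59? ✗; start t=14 <= t=199? ✓ → no.
red_phase: end t=182 < t=59? ✗; start t=90 <= t=199? ✓ → no.
silver_phase: end t=35 < t=59? ✓; start t=4 <= t=199? ✓ → yes.
teal_phase: end t=142 < t=59? ✗; start t=134 <= t=199? ✓ → no.
violet_phase: end t=176 < t=59? ✗; start t=68 <= t=199? ✓ → no.
Result: amber_phase, silver_phase.

amber_phase, silver_phase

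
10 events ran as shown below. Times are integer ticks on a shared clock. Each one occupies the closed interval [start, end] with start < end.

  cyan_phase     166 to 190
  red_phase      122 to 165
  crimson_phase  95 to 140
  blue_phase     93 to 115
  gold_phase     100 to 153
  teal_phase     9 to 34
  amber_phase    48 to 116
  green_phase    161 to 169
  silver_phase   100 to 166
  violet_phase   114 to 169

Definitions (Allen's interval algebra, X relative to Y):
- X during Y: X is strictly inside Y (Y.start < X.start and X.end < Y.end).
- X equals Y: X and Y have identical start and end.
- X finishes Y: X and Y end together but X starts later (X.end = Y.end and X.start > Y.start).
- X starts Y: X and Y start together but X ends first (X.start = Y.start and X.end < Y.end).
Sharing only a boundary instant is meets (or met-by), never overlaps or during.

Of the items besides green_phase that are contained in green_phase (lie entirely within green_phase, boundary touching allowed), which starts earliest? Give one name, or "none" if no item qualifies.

Target green_phase = [161, 169].
amber_phase [48, 116] → before → excluded.
blue_phase [93, 115] → before → excluded.
crimson_phase [95, 140] → before → excluded.
cyan_phase [166, 190] → overlapped-by → excluded.
gold_phase [100, 153] → before → excluded.
red_phase [122, 165] → overlaps → excluded.
silver_phase [100, 166] → overlaps → excluded.
teal_phase [9, 34] → before → excluded.
violet_phase [114, 169] → finished-by → excluded.
No candidates → none.

none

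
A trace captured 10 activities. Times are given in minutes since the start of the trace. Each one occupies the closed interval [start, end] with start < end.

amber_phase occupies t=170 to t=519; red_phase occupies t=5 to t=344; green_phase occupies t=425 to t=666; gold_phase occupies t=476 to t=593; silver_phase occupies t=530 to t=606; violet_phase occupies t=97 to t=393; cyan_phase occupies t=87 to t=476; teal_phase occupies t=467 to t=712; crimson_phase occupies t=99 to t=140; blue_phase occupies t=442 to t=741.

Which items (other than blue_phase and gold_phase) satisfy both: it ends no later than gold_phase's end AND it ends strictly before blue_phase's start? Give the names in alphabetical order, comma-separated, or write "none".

crimson_phase, red_phase, violet_phase

Conditions: its end is no later than gold_phase's end (X.end <= t=593) AND its end is strictly before blue_phase's start (X.end < t=442).
amber_phase: end t=519 <= t=593? ✓; end t=519 < t=442? ✗ → no.
crimson_phase: end t=140 <= t=593? ✓; end t=140 < t=442? ✓ → yes.
cyan_phase: end t=476 <= t=593? ✓; end t=476 < t=442? ✗ → no.
green_phase: end t=666 <= t=593? ✗; end t=666 < t=442? ✗ → no.
red_phase: end t=344 <= t=593? ✓; end t=344 < t=442? ✓ → yes.
silver_phase: end t=606 <= t=593? ✗; end t=606 < t=442? ✗ → no.
teal_phase: end t=712 <= t=593? ✗; end t=712 < t=442? ✗ → no.
violet_phase: end t=393 <= t=593? ✓; end t=393 < t=442? ✓ → yes.
Result: crimson_phase, red_phase, violet_phase.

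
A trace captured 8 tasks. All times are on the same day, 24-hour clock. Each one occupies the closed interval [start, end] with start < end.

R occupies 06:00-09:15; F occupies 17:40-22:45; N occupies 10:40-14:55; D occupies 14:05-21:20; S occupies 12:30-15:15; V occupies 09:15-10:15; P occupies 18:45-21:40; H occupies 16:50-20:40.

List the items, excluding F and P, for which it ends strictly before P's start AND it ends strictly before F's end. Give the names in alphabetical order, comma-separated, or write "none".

N, R, S, V

Conditions: its end is strictly before P's start (X.end < 18:45) AND its end is strictly before F's end (X.end < 22:45).
D: end 21:20 < 18:45? ✗; end 21:20 < 22:45? ✓ → no.
H: end 20:40 < 18:45? ✗; end 20:40 < 22:45? ✓ → no.
N: end 14:55 < 18:45? ✓; end 14:55 < 22:45? ✓ → yes.
R: end 09:15 < 18:45? ✓; end 09:15 < 22:45? ✓ → yes.
S: end 15:15 < 18:45? ✓; end 15:15 < 22:45? ✓ → yes.
V: end 10:15 < 18:45? ✓; end 10:15 < 22:45? ✓ → yes.
Result: N, R, S, V.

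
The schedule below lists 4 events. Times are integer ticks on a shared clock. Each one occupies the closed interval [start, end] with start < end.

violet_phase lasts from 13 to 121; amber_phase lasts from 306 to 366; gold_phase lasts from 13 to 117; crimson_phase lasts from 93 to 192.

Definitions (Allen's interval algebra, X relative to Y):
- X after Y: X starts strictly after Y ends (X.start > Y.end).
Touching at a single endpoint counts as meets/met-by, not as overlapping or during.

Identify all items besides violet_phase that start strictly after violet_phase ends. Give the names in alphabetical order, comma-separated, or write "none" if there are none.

amber_phase

Target violet_phase = [13, 121].
amber_phase [306, 366] → after → yes.
crimson_phase [93, 192] → overlapped-by → no.
gold_phase [13, 117] → starts → no.
Result: amber_phase.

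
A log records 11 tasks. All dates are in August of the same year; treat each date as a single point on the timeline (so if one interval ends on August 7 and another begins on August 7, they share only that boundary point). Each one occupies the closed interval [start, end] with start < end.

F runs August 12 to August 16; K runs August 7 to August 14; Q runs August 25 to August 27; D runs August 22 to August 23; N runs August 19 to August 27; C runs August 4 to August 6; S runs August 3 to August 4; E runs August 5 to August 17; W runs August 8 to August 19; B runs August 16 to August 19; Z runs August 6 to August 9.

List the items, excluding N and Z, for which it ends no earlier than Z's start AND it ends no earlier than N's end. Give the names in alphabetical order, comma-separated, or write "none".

Conditions: its end is no earlier than Z's start (X.end >= August 6) AND its end is no earlier than N's end (X.end >= August 27).
B: end August 19 >= August 6? ✓; end August 19 >= August 27? ✗ → no.
C: end August 6 >= August 6? ✓; end August 6 >= August 27? ✗ → no.
D: end August 23 >= August 6? ✓; end August 23 >= August 27? ✗ → no.
E: end August 17 >= August 6? ✓; end August 17 >= August 27? ✗ → no.
F: end August 16 >= August 6? ✓; end August 16 >= August 27? ✗ → no.
K: end August 14 >= August 6? ✓; end August 14 >= August 27? ✗ → no.
Q: end August 27 >= August 6? ✓; end August 27 >= August 27? ✓ → yes.
S: end August 4 >= August 6? ✗; end August 4 >= August 27? ✗ → no.
W: end August 19 >= August 6? ✓; end August 19 >= August 27? ✗ → no.
Result: Q.

Q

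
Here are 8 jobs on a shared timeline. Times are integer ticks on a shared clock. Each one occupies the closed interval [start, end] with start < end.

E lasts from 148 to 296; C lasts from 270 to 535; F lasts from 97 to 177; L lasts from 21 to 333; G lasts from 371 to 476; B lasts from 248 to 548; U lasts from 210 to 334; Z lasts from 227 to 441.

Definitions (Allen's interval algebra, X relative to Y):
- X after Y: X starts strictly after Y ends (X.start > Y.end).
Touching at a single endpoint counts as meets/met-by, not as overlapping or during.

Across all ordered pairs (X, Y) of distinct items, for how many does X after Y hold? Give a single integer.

8

Checking all 56 ordered pairs for relation 'after'; matching pairs in alphabetical order:
(B, F): B after F ✓
(C, F): C after F ✓
(G, E): G after E ✓
(G, F): G after F ✓
(G, L): G after L ✓
(G, U): G after U ✓
(U, F): U after F ✓
(Z, F): Z after F ✓
Count: 8.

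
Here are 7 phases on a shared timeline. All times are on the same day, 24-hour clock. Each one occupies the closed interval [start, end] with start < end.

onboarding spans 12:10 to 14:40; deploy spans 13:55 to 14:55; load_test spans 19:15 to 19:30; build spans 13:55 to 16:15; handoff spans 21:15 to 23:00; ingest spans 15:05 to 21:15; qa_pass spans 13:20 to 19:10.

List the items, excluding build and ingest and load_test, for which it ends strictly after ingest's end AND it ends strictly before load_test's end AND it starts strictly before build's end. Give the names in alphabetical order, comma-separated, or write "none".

none

Conditions: its end is strictly after ingest's end (X.end > 21:15) AND its end is strictly before load_test's end (X.end < 19:30) AND its start is strictly before build's end (X.start < 16:15).
deploy: end 14:55 > 21:15? ✗; end 14:55 < 19:30? ✓; start 13:55 < 16:15? ✓ → no.
handoff: end 23:00 > 21:15? ✓; end 23:00 < 19:30? ✗; start 21:15 < 16:15? ✗ → no.
onboarding: end 14:40 > 21:15? ✗; end 14:40 < 19:30? ✓; start 12:10 < 16:15? ✓ → no.
qa_pass: end 19:10 > 21:15? ✗; end 19:10 < 19:30? ✓; start 13:20 < 16:15? ✓ → no.
Result: none.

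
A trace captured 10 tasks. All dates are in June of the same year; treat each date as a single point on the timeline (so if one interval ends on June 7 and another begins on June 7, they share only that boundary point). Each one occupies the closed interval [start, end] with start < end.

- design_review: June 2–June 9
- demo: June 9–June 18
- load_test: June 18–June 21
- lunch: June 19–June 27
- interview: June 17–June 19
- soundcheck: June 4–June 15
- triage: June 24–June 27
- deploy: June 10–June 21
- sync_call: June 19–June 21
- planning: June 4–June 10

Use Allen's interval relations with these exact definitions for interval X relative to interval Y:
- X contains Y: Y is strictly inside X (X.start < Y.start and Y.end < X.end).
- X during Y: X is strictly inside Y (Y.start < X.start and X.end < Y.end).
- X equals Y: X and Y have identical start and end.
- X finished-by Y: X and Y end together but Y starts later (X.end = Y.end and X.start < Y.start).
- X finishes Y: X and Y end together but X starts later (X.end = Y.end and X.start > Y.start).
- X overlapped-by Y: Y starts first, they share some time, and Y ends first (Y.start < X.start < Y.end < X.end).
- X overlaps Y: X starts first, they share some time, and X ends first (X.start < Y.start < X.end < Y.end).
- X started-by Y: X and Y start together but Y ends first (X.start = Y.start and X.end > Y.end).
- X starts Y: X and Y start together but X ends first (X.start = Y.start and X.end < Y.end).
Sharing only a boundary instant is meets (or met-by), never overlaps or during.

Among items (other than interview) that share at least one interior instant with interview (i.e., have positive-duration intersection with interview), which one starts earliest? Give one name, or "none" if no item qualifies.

demo

Target interview = [June 17, June 19].
demo [June 9, June 18] → overlaps → candidate.
deploy [June 10, June 21] → contains → candidate.
design_review [June 2, June 9] → before → excluded.
load_test [June 18, June 21] → overlapped-by → candidate.
lunch [June 19, June 27] → met-by → excluded.
planning [June 4, June 10] → before → excluded.
soundcheck [June 4, June 15] → before → excluded.
sync_call [June 19, June 21] → met-by → excluded.
triage [June 24, June 27] → after → excluded.
Among candidates, earliest start is June 9 → demo.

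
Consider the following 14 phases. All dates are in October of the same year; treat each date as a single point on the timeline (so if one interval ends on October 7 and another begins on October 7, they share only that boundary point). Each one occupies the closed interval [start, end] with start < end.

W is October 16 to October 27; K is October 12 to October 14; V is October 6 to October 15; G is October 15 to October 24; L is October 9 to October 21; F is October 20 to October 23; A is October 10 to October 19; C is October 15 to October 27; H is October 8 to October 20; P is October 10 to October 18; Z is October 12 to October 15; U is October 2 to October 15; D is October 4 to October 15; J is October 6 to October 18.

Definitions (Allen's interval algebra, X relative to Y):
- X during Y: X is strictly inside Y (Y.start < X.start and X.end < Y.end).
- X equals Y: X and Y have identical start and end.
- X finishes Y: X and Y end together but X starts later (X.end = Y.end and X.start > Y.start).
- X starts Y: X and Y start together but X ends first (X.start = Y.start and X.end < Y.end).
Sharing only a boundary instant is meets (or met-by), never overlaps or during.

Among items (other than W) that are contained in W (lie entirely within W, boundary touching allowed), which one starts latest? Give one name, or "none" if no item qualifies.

F

Target W = [October 16, October 27].
A [October 10, October 19] → overlaps → excluded.
C [October 15, October 27] → finished-by → excluded.
D [October 4, October 15] → before → excluded.
F [October 20, October 23] → during → candidate.
G [October 15, October 24] → overlaps → excluded.
H [October 8, October 20] → overlaps → excluded.
J [October 6, October 18] → overlaps → excluded.
K [October 12, October 14] → before → excluded.
L [October 9, October 21] → overlaps → excluded.
P [October 10, October 18] → overlaps → excluded.
U [October 2, October 15] → before → excluded.
V [October 6, October 15] → before → excluded.
Z [October 12, October 15] → before → excluded.
Among candidates, latest start is October 20 → F.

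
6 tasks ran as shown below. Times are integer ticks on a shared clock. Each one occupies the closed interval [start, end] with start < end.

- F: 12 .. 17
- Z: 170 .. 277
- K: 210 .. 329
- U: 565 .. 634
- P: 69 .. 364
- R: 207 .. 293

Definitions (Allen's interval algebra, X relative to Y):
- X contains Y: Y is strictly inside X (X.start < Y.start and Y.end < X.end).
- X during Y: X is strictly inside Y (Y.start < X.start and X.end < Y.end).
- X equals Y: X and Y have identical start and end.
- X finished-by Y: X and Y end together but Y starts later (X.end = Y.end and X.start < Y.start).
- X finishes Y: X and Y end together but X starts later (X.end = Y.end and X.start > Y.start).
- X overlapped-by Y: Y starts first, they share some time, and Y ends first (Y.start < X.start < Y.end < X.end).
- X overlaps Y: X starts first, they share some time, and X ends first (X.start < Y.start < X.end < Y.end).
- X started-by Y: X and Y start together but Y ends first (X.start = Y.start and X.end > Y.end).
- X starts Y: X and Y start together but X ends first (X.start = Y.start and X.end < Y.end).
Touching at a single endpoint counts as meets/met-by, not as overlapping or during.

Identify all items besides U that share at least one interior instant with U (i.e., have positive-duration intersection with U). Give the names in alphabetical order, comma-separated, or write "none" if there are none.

none

Target U = [565, 634].
F [12, 17] → before → no.
K [210, 329] → before → no.
P [69, 364] → before → no.
R [207, 293] → before → no.
Z [170, 277] → before → no.
Result: none.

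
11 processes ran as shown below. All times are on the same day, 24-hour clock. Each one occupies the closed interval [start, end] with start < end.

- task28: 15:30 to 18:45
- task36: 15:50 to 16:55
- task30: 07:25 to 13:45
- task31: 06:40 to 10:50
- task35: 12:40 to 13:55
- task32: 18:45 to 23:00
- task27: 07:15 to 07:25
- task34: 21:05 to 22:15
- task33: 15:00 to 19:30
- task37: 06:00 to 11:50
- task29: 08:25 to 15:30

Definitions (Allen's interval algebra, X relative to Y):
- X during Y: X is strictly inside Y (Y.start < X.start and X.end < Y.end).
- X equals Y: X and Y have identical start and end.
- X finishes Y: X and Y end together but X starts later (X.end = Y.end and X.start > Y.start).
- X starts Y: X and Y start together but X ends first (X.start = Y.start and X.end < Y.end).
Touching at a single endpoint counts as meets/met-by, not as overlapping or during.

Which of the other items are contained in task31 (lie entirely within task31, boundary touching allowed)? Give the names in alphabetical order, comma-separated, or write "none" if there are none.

task27

Target task31 = [06:40, 10:50].
task27 [07:15, 07:25] → during → yes.
task28 [15:30, 18:45] → after → no.
task29 [08:25, 15:30] → overlapped-by → no.
task30 [07:25, 13:45] → overlapped-by → no.
task32 [18:45, 23:00] → after → no.
task33 [15:00, 19:30] → after → no.
task34 [21:05, 22:15] → after → no.
task35 [12:40, 13:55] → after → no.
task36 [15:50, 16:55] → after → no.
task37 [06:00, 11:50] → contains → no.
Result: task27.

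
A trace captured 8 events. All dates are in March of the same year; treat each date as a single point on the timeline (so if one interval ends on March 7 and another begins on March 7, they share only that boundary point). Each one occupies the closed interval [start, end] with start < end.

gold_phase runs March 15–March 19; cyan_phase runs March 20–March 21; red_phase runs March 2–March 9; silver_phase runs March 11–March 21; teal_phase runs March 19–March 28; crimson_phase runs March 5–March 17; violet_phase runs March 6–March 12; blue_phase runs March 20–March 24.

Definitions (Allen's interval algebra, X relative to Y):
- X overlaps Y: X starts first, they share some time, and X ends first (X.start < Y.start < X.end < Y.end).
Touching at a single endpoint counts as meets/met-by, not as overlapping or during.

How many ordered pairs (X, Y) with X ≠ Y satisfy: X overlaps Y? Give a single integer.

Checking all 56 ordered pairs for relation 'overlaps'; matching pairs in alphabetical order:
(crimson_phase, gold_phase): crimson_phase overlaps gold_phase ✓
(crimson_phase, silver_phase): crimson_phase overlaps silver_phase ✓
(red_phase, crimson_phase): red_phase overlaps crimson_phase ✓
(red_phase, violet_phase): red_phase overlaps violet_phase ✓
(silver_phase, blue_phase): silver_phase overlaps blue_phase ✓
(silver_phase, teal_phase): silver_phase overlaps teal_phase ✓
(violet_phase, silver_phase): violet_phase overlaps silver_phase ✓
Count: 7.

7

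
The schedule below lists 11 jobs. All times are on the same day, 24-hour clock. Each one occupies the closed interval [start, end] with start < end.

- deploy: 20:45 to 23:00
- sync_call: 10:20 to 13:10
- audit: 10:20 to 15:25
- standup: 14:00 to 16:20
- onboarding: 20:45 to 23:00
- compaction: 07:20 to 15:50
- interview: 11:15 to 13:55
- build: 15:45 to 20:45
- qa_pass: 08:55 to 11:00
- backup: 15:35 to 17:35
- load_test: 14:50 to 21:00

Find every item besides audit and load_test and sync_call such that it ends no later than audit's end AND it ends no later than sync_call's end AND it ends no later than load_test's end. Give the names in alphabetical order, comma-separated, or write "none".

Conditions: its end is no later than audit's end (X.end <= 15:25) AND its end is no later than sync_call's end (X.end <= 13:10) AND its end is no later than load_test's end (X.end <= 21:00).
backup: end 17:35 <= 15:25? ✗; end 17:35 <= 13:10? ✗; end 17:35 <= 21:00? ✓ → no.
build: end 20:45 <= 15:25? ✗; end 20:45 <= 13:10? ✗; end 20:45 <= 21:00? ✓ → no.
compaction: end 15:50 <= 15:25? ✗; end 15:50 <= 13:10? ✗; end 15:50 <= 21:00? ✓ → no.
deploy: end 23:00 <= 15:25? ✗; end 23:00 <= 13:10? ✗; end 23:00 <= 21:00? ✗ → no.
interview: end 13:55 <= 15:25? ✓; end 13:55 <= 13:10? ✗; end 13:55 <= 21:00? ✓ → no.
onboarding: end 23:00 <= 15:25? ✗; end 23:00 <= 13:10? ✗; end 23:00 <= 21:00? ✗ → no.
qa_pass: end 11:00 <= 15:25? ✓; end 11:00 <= 13:10? ✓; end 11:00 <= 21:00? ✓ → yes.
standup: end 16:20 <= 15:25? ✗; end 16:20 <= 13:10? ✗; end 16:20 <= 21:00? ✓ → no.
Result: qa_pass.

qa_pass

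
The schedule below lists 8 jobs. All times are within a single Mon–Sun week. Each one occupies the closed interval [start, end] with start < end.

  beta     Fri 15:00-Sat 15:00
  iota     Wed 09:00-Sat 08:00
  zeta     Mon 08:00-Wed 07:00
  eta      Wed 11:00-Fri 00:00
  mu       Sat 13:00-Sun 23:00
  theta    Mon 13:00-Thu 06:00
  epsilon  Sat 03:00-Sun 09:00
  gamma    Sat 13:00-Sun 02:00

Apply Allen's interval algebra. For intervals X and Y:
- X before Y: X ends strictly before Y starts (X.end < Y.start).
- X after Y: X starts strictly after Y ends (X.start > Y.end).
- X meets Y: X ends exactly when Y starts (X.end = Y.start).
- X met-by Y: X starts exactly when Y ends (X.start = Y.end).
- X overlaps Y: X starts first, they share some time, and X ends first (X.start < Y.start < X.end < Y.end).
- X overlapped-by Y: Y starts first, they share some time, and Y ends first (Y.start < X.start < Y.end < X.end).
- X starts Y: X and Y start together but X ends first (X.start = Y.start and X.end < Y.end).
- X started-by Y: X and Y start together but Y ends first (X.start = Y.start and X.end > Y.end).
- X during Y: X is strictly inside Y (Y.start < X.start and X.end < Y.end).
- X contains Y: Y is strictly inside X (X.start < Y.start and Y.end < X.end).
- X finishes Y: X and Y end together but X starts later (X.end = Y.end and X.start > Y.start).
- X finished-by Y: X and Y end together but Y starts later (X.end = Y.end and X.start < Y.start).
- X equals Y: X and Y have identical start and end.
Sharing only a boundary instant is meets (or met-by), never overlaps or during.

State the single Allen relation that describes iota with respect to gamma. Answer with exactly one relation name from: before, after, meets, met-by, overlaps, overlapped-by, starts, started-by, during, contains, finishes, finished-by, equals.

before

iota = [Wed 09:00, Sat 08:00]; gamma = [Sat 13:00, Sun 02:00].
Compare endpoints: iota.start < gamma.start, iota.start < gamma.end, iota.end < gamma.start, iota.end < gamma.end.
That pattern is 'before'.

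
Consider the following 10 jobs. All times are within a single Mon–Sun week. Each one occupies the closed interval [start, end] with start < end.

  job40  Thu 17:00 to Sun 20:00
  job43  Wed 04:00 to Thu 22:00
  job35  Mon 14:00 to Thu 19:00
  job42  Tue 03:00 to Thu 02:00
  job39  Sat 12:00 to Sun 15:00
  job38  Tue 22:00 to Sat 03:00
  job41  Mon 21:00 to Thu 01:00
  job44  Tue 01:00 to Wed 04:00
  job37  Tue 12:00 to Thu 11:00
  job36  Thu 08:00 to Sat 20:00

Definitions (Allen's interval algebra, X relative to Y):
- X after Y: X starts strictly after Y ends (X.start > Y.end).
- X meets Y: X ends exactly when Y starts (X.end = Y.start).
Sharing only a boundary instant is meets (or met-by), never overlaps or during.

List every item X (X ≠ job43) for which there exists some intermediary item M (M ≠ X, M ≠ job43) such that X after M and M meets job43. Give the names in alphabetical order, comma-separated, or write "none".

job36, job39, job40

Target job43 = [Wed 04:00, Thu 22:00].
Intermediaries M with M meets job43: job44.
Via job44 — items with X after job44: job36, job39, job40.
Union: job36, job39, job40.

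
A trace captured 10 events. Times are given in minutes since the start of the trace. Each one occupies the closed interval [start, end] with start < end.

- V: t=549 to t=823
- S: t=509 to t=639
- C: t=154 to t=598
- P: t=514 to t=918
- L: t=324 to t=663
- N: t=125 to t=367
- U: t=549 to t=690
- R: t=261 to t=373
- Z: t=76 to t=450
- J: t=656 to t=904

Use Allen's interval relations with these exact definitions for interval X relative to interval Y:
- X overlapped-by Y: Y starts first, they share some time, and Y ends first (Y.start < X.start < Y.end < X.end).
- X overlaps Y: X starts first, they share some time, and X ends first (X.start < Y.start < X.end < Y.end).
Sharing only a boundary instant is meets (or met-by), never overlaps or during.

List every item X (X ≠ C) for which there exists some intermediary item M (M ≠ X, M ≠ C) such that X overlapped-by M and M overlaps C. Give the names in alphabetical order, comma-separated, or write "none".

Target C = [t=154, t=598].
Intermediaries M with M overlaps C: N, Z.
Via N — items with X overlapped-by N: L, R.
Via Z — items with X overlapped-by Z: L.
Union: L, R.

L, R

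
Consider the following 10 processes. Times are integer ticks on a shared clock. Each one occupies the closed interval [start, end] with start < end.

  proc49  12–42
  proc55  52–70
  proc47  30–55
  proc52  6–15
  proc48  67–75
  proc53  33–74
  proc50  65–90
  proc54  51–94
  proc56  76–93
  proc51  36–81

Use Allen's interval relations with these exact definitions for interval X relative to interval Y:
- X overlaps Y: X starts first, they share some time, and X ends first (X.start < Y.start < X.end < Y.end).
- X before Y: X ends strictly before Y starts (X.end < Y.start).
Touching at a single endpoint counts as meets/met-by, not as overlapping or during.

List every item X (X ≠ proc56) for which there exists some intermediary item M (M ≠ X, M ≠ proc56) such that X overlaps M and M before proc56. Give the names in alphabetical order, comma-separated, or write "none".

Target proc56 = [76, 93].
Intermediaries M with M before proc56: proc47, proc48, proc49, proc52, proc53, proc55.
Via proc47 — items with X overlaps proc47: proc49.
Via proc48 — items with X overlaps proc48: proc53, proc55.
Via proc49 — items with X overlaps proc49: proc52.
Via proc52 — items with X overlaps proc52: none.
Via proc53 — items with X overlaps proc53: proc47, proc49.
Via proc55 — items with X overlaps proc55: proc47.
Union: proc47, proc49, proc52, proc53, proc55.

proc47, proc49, proc52, proc53, proc55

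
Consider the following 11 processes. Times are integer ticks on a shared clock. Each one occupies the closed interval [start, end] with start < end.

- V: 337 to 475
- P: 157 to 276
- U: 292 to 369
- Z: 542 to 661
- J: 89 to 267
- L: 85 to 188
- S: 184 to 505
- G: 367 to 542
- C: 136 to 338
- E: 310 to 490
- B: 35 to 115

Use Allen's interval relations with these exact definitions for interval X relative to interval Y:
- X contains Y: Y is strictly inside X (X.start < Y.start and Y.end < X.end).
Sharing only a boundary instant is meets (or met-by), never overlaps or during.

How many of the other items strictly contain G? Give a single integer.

0

Target G = [367, 542].
B [35, 115] → before → no.
C [136, 338] → before → no.
E [310, 490] → overlaps → no.
J [89, 267] → before → no.
L [85, 188] → before → no.
P [157, 276] → before → no.
S [184, 505] → overlaps → no.
U [292, 369] → overlaps → no.
V [337, 475] → overlaps → no.
Z [542, 661] → met-by → no.
Total: 0.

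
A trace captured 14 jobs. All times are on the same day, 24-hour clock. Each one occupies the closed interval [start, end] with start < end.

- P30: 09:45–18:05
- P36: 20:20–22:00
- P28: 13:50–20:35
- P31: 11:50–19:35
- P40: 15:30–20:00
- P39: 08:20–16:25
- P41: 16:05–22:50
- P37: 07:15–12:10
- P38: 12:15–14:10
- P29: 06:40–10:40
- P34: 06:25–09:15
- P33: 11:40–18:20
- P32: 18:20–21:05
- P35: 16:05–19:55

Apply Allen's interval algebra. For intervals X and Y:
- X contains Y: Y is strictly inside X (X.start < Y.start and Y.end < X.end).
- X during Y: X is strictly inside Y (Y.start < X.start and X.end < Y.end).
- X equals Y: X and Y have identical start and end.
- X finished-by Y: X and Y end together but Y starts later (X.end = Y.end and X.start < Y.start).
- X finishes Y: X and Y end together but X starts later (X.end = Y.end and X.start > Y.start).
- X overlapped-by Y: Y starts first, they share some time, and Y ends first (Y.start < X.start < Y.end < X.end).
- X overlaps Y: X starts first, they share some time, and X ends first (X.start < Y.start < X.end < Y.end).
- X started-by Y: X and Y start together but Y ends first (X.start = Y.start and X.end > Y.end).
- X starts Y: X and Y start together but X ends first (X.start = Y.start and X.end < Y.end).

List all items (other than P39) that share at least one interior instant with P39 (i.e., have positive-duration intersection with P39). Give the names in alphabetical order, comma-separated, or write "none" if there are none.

Target P39 = [08:20, 16:25].
P28 [13:50, 20:35] → overlapped-by → yes.
P29 [06:40, 10:40] → overlaps → yes.
P30 [09:45, 18:05] → overlapped-by → yes.
P31 [11:50, 19:35] → overlapped-by → yes.
P32 [18:20, 21:05] → after → no.
P33 [11:40, 18:20] → overlapped-by → yes.
P34 [06:25, 09:15] → overlaps → yes.
P35 [16:05, 19:55] → overlapped-by → yes.
P36 [20:20, 22:00] → after → no.
P37 [07:15, 12:10] → overlaps → yes.
P38 [12:15, 14:10] → during → yes.
P40 [15:30, 20:00] → overlapped-by → yes.
P41 [16:05, 22:50] → overlapped-by → yes.
Result: P28, P29, P30, P31, P33, P34, P35, P37, P38, P40, P41.

P28, P29, P30, P31, P33, P34, P35, P37, P38, P40, P41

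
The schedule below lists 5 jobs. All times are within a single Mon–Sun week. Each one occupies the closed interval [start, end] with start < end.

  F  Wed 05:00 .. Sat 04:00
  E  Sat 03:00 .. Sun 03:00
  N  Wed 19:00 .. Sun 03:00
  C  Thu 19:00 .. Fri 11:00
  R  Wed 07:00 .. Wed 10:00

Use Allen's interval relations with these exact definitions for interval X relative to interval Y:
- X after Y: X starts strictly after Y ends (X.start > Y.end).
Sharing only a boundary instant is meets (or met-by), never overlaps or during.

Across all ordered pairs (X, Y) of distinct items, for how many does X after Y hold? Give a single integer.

Checking all 20 ordered pairs for relation 'after'; matching pairs in alphabetical order:
(C, R): C after R ✓
(E, C): E after C ✓
(E, R): E after R ✓
(N, R): N after R ✓
Count: 4.

4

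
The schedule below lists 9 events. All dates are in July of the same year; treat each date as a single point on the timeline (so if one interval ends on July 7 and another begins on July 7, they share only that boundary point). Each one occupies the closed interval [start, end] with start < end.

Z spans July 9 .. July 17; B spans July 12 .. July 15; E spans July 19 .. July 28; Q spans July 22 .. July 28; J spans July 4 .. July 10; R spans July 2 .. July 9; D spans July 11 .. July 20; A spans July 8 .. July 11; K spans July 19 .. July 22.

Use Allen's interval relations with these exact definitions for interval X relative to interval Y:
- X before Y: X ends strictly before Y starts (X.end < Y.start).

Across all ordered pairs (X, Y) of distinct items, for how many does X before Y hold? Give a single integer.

Checking all 72 ordered pairs for relation 'before'; matching pairs in alphabetical order:
(A, B): A before B ✓
(A, E): A before E ✓
(A, K): A before K ✓
(A, Q): A before Q ✓
(B, E): B before E ✓
(B, K): B before K ✓
(B, Q): B before Q ✓
(D, Q): D before Q ✓
(J, B): J before B ✓
(J, D): J before D ✓
(J, E): J before E ✓
(J, K): J before K ✓
(J, Q): J before Q ✓
(R, B): R before B ✓
(R, D): R before D ✓
(R, E): R before E ✓
(R, K): R before K ✓
(R, Q): R before Q ✓
(Z, E): Z before E ✓
(Z, K): Z before K ✓
(Z, Q): Z before Q ✓
Count: 21.

21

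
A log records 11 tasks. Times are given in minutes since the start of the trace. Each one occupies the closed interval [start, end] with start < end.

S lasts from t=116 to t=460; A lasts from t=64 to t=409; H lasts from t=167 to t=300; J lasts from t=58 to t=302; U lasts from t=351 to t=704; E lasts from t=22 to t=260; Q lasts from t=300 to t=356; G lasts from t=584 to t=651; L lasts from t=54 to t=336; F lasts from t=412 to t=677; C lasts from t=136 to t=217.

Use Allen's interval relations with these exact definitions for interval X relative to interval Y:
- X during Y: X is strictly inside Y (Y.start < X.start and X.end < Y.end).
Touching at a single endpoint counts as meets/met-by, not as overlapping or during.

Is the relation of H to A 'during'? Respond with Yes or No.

H = [t=167, t=300], A = [t=64, t=409].
Actual relation of H to A: during.
Asked whether 'during' holds → Yes.

Yes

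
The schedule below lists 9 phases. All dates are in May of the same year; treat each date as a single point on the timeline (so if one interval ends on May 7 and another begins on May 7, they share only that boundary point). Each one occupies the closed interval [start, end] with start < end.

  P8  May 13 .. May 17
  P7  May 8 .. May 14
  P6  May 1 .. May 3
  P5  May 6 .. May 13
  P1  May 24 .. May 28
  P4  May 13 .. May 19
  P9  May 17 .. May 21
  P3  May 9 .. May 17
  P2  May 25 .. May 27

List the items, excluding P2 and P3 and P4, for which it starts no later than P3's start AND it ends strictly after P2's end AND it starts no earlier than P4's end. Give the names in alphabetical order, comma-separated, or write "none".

none

Conditions: its start is no later than P3's start (X.start <= May 9) AND its end is strictly after P2's end (X.end > May 27) AND its start is no earlier than P4's end (X.start >= May 19).
P1: start May 24 <= May 9? ✗; end May 28 > May 27? ✓; start May 24 >= May 19? ✓ → no.
P5: start May 6 <= May 9? ✓; end May 13 > May 27? ✗; start May 6 >= May 19? ✗ → no.
P6: start May 1 <= May 9? ✓; end May 3 > May 27? ✗; start May 1 >= May 19? ✗ → no.
P7: start May 8 <= May 9? ✓; end May 14 > May 27? ✗; start May 8 >= May 19? ✗ → no.
P8: start May 13 <= May 9? ✗; end May 17 > May 27? ✗; start May 13 >= May 19? ✗ → no.
P9: start May 17 <= May 9? ✗; end May 21 > May 27? ✗; start May 17 >= May 19? ✗ → no.
Result: none.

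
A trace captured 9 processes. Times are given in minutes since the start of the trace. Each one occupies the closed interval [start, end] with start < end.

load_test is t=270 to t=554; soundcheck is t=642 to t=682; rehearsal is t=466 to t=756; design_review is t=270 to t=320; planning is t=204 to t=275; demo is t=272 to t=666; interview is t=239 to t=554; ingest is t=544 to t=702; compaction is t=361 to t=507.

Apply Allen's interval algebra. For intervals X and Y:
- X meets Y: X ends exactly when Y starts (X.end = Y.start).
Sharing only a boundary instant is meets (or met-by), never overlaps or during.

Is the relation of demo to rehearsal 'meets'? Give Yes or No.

No

demo = [t=272, t=666], rehearsal = [t=466, t=756].
Actual relation of demo to rehearsal: overlaps.
Asked whether 'meets' holds → No.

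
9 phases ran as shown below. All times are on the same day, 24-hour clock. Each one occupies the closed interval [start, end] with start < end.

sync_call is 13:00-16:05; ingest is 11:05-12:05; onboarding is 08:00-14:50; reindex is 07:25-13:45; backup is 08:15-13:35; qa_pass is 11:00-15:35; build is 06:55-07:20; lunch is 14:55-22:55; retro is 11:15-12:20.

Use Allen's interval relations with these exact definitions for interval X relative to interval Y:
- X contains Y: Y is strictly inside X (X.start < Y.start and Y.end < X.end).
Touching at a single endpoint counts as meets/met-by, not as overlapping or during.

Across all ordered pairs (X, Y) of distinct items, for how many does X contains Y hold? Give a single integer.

10

Checking all 72 ordered pairs for relation 'contains'; matching pairs in alphabetical order:
(backup, ingest): backup contains ingest ✓
(backup, retro): backup contains retro ✓
(onboarding, backup): onboarding contains backup ✓
(onboarding, ingest): onboarding contains ingest ✓
(onboarding, retro): onboarding contains retro ✓
(qa_pass, ingest): qa_pass contains ingest ✓
(qa_pass, retro): qa_pass contains retro ✓
(reindex, backup): reindex contains backup ✓
(reindex, ingest): reindex contains ingest ✓
(reindex, retro): reindex contains retro ✓
Count: 10.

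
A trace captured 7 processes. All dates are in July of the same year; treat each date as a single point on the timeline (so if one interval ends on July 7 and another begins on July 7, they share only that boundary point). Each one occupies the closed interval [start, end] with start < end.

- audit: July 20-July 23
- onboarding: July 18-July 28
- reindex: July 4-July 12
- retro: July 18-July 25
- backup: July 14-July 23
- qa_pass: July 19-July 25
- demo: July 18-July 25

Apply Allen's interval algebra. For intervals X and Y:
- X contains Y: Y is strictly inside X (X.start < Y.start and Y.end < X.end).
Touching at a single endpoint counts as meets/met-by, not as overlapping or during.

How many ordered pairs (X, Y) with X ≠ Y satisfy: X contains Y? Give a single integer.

Checking all 42 ordered pairs for relation 'contains'; matching pairs in alphabetical order:
(demo, audit): demo contains audit ✓
(onboarding, audit): onboarding contains audit ✓
(onboarding, qa_pass): onboarding contains qa_pass ✓
(qa_pass, audit): qa_pass contains audit ✓
(retro, audit): retro contains audit ✓
Count: 5.

5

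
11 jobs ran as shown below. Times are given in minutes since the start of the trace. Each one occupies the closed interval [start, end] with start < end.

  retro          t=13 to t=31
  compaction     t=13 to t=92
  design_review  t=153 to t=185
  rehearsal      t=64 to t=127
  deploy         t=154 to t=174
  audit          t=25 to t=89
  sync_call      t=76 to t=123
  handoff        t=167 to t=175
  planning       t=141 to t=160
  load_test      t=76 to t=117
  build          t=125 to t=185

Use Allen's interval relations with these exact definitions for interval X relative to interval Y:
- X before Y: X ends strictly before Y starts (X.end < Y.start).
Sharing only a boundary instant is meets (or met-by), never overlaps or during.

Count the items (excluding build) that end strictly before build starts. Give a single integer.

5

Target build = [t=125, t=185].
audit [t=25, t=89] → before → counts.
compaction [t=13, t=92] → before → counts.
deploy [t=154, t=174] → during → no.
design_review [t=153, t=185] → finishes → no.
handoff [t=167, t=175] → during → no.
load_test [t=76, t=117] → before → counts.
planning [t=141, t=160] → during → no.
rehearsal [t=64, t=127] → overlaps → no.
retro [t=13, t=31] → before → counts.
sync_call [t=76, t=123] → before → counts.
Total: 5.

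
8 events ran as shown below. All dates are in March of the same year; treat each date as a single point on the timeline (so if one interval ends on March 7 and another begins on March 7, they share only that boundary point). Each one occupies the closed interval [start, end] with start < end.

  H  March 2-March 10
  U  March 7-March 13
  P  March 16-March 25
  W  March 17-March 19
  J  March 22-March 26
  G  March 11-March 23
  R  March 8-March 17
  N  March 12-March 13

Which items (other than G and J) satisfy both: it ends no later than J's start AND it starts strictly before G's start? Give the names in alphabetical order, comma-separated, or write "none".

Conditions: its end is no later than J's start (X.end <= March 22) AND its start is strictly before G's start (X.start < March 11).
H: end March 10 <= March 22? ✓; start March 2 < March 11? ✓ → yes.
N: end March 13 <= March 22? ✓; start March 12 < March 11? ✗ → no.
P: end March 25 <= March 22? ✗; start March 16 < March 11? ✗ → no.
R: end March 17 <= March 22? ✓; start March 8 < March 11? ✓ → yes.
U: end March 13 <= March 22? ✓; start March 7 < March 11? ✓ → yes.
W: end March 19 <= March 22? ✓; start March 17 < March 11? ✗ → no.
Result: H, R, U.

H, R, U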